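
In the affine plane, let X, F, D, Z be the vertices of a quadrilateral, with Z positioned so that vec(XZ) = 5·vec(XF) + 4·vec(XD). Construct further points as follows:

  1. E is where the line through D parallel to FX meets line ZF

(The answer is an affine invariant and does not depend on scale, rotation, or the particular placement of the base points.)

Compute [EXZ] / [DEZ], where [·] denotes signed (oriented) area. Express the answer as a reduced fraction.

[EXZ]:[DEZ] = -1/2

Work in coordinates with X = (0, 0), F = (1, 0), D = (0, 1), Z = (5, 4).
1. E is where the line through D parallel to FX meets line ZF ⇒ E = (2, 1)
2·[EXZ] = -3, 2·[DEZ] = 6
[EXZ]:[DEZ] = -3:6 = -1/2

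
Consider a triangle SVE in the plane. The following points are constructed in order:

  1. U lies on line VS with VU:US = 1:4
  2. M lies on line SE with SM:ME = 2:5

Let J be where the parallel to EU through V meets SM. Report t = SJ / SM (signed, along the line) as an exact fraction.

t = 35/8

Assign S = (0, 0), V = (1, 0), E = (0, 1) — the answer is frame-independent, so this choice is without loss of generality.
1. U lies on line VS with VU:US = 1:4 ⇒ U = (4/5, 0)
2. M lies on line SE with SM:ME = 2:5 ⇒ M = (0, 2/7)
through V parallel to EU: direction (4/5, -1); meets SM at J = (0, 5/4)
J = S + t·(M−S) with t = 35/8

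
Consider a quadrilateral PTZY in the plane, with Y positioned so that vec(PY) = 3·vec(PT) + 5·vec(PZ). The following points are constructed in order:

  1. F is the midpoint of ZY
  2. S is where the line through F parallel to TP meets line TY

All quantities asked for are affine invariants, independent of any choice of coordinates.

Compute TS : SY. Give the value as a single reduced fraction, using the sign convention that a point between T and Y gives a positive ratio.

Choose coordinates P = (0, 0), T = (1, 0), Z = (0, 1), Y = (3, 5).
1. F is the midpoint of ZY ⇒ F = (3/2, 3)
2. S is where the line through F parallel to TP meets line TY ⇒ S = (11/5, 3)
S = T + t·(Y−T) with t = 3/5, so TS:SY = t:(1−t) = 3/5:2/5

TS:SY = 3/2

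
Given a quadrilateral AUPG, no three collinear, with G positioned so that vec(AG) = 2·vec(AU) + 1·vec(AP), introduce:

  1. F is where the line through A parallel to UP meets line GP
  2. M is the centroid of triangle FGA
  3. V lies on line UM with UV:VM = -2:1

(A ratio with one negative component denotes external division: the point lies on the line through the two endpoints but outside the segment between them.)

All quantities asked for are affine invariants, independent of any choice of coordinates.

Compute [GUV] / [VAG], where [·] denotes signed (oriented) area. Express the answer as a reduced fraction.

[GUV]:[VAG] = -8/9

Set A = (0, 0), U = (1, 0), P = (0, 1), G = (2, 1); any affine frame gives the same invariant.
1. F is where the line through A parallel to UP meets line GP ⇒ F = (-1, 1)
2. M is the centroid of triangle FGA ⇒ M = (1/3, 2/3)
3. V lies on line UM with UV:VM = -2:1 ⇒ V = (-1/3, 4/3)
2·[GUV] = -8/3, 2·[VAG] = 3
[GUV]:[VAG] = -8/3:3 = -8/9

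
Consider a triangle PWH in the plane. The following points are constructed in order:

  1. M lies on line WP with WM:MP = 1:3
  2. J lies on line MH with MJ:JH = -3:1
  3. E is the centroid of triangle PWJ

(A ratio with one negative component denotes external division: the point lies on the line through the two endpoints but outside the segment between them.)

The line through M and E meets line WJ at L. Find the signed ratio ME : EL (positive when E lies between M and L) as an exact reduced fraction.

ME:EL = -1/4

Set P = (0, 0), W = (1, 0), H = (0, 1); any affine frame gives the same invariant.
1. M lies on line WP with WM:MP = 1:3 ⇒ M = (3/4, 0)
2. J lies on line MH with MJ:JH = -3:1 ⇒ J = (-3/8, 3/2)
3. E is the centroid of triangle PWJ ⇒ E = (5/24, 1/2)
line ME meets WJ at L = (19/8, -3/2)
E = M + t·(L−M) with t = -1/3, so ME:EL = -1/3:4/3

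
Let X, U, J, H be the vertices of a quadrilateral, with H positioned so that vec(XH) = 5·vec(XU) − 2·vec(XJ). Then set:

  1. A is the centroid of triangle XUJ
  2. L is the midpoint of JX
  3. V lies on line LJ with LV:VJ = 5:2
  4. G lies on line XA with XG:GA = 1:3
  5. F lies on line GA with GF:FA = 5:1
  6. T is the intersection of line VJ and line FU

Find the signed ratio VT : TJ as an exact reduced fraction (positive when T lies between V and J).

Work in coordinates with X = (0, 0), U = (1, 0), J = (0, 1), H = (5, -2).
1. A is the centroid of triangle XUJ ⇒ A = (1/3, 1/3)
2. L is the midpoint of JX ⇒ L = (0, 1/2)
3. V lies on line LJ with LV:VJ = 5:2 ⇒ V = (0, 6/7)
4. G lies on line XA with XG:GA = 1:3 ⇒ G = (1/12, 1/12)
5. F lies on line GA with GF:FA = 5:1 ⇒ F = (7/24, 7/24)
6. T is the intersection of line VJ and line FU ⇒ T = (0, 7/17)
T = V + t·(J−V) with t = -53/17, so VT:TJ = t:(1−t) = -53/17:70/17

VT:TJ = -53/70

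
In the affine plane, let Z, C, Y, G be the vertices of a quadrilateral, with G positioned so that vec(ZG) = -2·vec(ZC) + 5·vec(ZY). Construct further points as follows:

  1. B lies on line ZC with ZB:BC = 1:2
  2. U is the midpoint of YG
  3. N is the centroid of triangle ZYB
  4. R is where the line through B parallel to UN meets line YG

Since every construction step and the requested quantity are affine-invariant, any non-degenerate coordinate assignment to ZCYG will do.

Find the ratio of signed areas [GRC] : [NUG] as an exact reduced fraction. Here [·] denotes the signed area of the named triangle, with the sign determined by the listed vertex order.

[GRC]:[NUG] = 27/8

Assign Z = (0, 0), C = (1, 0), Y = (0, 1), G = (-2, 5) — the answer is frame-independent, so this choice is without loss of generality.
1. B lies on line ZC with ZB:BC = 1:2 ⇒ B = (1/3, 0)
2. U is the midpoint of YG ⇒ U = (-1, 3)
3. N is the centroid of triangle ZYB ⇒ N = (1/9, 1/3)
4. R is where the line through B parallel to UN meets line YG ⇒ R = (-1/2, 2)
2·[GRC] = 3/2, 2·[NUG] = 4/9
[GRC]:[NUG] = 3/2:4/9 = 27/8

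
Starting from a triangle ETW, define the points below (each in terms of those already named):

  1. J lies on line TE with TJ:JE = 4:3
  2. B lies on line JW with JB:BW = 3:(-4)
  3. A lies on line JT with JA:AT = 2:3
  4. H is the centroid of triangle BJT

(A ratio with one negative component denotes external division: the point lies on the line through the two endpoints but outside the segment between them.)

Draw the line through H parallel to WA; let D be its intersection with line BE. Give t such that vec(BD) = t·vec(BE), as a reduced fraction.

Work in coordinates with E = (0, 0), T = (1, 0), W = (0, 1).
1. J lies on line TE with TJ:JE = 4:3 ⇒ J = (3/7, 0)
2. B lies on line JW with JB:BW = 3:(-4) ⇒ B = (12/7, -3)
3. A lies on line JT with JA:AT = 2:3 ⇒ A = (23/35, 0)
4. H is the centroid of triangle BJT ⇒ H = (22/21, -1)
through H parallel to WA: direction (23/35, -1); meets BE at D = (-164/63, 41/9)
D = B + t·(E−B) with t = 68/27

t = 68/27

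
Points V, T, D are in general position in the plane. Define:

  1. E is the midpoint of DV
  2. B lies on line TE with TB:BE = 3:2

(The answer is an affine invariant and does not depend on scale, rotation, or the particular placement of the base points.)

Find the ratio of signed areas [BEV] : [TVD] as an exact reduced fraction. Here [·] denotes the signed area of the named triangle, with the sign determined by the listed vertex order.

[BEV]:[TVD] = -1/5

Choose coordinates V = (0, 0), T = (1, 0), D = (0, 1).
1. E is the midpoint of DV ⇒ E = (0, 1/2)
2. B lies on line TE with TB:BE = 3:2 ⇒ B = (2/5, 3/10)
2·[BEV] = 1/5, 2·[TVD] = -1
[BEV]:[TVD] = 1/5:-1 = -1/5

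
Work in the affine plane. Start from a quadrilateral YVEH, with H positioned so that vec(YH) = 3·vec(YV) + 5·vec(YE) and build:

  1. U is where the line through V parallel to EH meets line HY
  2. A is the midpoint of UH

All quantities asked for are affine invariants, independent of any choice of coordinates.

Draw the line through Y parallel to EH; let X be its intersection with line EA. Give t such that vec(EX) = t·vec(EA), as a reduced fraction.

t = 6/7

Set Y = (0, 0), V = (1, 0), E = (0, 1), H = (3, 5); any affine frame gives the same invariant.
1. U is where the line through V parallel to EH meets line HY ⇒ U = (-4, -20/3)
2. A is the midpoint of UH ⇒ A = (-1/2, -5/6)
through Y parallel to EH: direction (3, 4); meets EA at X = (-3/7, -4/7)
X = E + t·(A−E) with t = 6/7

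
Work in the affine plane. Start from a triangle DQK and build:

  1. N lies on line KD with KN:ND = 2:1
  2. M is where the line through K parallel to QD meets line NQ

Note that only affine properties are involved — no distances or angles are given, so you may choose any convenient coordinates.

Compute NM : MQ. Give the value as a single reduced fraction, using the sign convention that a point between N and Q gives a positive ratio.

Choose coordinates D = (0, 0), Q = (1, 0), K = (0, 1).
1. N lies on line KD with KN:ND = 2:1 ⇒ N = (0, 1/3)
2. M is where the line through K parallel to QD meets line NQ ⇒ M = (-2, 1)
M = N + t·(Q−N) with t = -2, so NM:MQ = t:(1−t) = -2:3

NM:MQ = -2/3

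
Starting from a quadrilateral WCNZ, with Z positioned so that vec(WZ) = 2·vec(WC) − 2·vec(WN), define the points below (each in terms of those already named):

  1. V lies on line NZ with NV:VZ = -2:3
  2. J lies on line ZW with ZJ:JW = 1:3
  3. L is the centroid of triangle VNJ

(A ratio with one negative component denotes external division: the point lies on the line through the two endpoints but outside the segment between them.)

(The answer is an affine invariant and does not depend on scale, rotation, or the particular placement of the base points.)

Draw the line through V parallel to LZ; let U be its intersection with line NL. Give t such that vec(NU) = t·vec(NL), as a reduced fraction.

t = -2

Work in coordinates with W = (0, 0), C = (1, 0), N = (0, 1), Z = (2, -2).
1. V lies on line NZ with NV:VZ = -2:3 ⇒ V = (-4, 7)
2. J lies on line ZW with ZJ:JW = 1:3 ⇒ J = (3/2, -3/2)
3. L is the centroid of triangle VNJ ⇒ L = (-5/6, 13/6)
through V parallel to LZ: direction (17/6, -25/6); meets NL at U = (5/3, -4/3)
U = N + t·(L−N) with t = -2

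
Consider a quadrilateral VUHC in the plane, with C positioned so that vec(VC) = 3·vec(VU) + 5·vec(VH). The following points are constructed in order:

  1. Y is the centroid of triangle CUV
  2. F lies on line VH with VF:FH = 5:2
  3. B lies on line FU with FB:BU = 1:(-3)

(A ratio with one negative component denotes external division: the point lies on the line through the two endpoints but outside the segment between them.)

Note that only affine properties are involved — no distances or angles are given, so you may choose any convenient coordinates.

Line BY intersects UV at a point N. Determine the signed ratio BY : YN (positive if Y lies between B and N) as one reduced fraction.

Work in coordinates with V = (0, 0), U = (1, 0), H = (0, 1), C = (3, 5).
1. Y is the centroid of triangle CUV ⇒ Y = (4/3, 5/3)
2. F lies on line VH with VF:FH = 5:2 ⇒ F = (0, 5/7)
3. B lies on line FU with FB:BU = 1:(-3) ⇒ B = (-1/2, 15/14)
line BY meets UV at N = (-19/5, 0)
Y = B + t·(N−B) with t = -5/9, so BY:YN = -5/9:14/9

BY:YN = -5/14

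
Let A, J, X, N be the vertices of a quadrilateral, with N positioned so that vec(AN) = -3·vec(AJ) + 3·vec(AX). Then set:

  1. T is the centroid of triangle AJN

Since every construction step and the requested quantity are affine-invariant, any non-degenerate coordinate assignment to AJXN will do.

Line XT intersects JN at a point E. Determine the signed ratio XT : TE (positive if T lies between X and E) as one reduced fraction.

XT:TE = -2

Assign A = (0, 0), J = (1, 0), X = (0, 1), N = (-3, 3) — the answer is frame-independent, so this choice is without loss of generality.
1. T is the centroid of triangle AJN ⇒ T = (-2/3, 1)
line XT meets JN at E = (-1/3, 1)
T = X + t·(E−X) with t = 2, so XT:TE = 2:-1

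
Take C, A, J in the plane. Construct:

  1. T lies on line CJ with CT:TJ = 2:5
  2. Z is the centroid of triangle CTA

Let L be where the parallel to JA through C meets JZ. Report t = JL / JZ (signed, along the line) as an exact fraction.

t = 7/4

Assign C = (0, 0), A = (1, 0), J = (0, 1) — the answer is frame-independent, so this choice is without loss of generality.
1. T lies on line CJ with CT:TJ = 2:5 ⇒ T = (0, 2/7)
2. Z is the centroid of triangle CTA ⇒ Z = (1/3, 2/21)
through C parallel to JA: direction (1, -1); meets JZ at L = (7/12, -7/12)
L = J + t·(Z−J) with t = 7/4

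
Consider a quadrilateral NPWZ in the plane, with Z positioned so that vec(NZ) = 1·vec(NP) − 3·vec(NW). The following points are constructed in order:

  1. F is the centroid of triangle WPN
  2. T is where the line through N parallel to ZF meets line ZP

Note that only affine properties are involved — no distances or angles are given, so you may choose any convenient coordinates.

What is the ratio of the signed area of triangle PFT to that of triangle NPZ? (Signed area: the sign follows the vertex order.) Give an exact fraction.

Set N = (0, 0), P = (1, 0), W = (0, 1), Z = (1, -3); any affine frame gives the same invariant.
1. F is the centroid of triangle WPN ⇒ F = (1/3, 1/3)
2. T is where the line through N parallel to ZF meets line ZP ⇒ T = (1, -5)
2·[PFT] = 10/3, 2·[NPZ] = -3
[PFT]:[NPZ] = 10/3:-3 = -10/9

[PFT]:[NPZ] = -10/9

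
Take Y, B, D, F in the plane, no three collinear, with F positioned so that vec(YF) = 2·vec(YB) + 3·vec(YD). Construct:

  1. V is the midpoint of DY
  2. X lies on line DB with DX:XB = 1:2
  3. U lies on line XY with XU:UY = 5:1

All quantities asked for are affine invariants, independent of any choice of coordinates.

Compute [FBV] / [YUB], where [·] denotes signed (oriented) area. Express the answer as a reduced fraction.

Assign Y = (0, 0), B = (1, 0), D = (0, 1), F = (2, 3) — the answer is frame-independent, so this choice is without loss of generality.
1. V is the midpoint of DY ⇒ V = (0, 1/2)
2. X lies on line DB with DX:XB = 1:2 ⇒ X = (1/3, 2/3)
3. U lies on line XY with XU:UY = 5:1 ⇒ U = (1/18, 1/9)
2·[FBV] = -7/2, 2·[YUB] = -1/9
[FBV]:[YUB] = -7/2:-1/9 = 63/2

[FBV]:[YUB] = 63/2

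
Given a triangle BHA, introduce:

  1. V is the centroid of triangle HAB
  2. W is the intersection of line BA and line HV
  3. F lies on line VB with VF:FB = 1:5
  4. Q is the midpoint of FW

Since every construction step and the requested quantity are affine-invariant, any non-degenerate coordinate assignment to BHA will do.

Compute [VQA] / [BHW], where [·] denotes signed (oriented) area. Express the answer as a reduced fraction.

Work in coordinates with B = (0, 0), H = (1, 0), A = (0, 1).
1. V is the centroid of triangle HAB ⇒ V = (1/3, 1/3)
2. W is the intersection of line BA and line HV ⇒ W = (0, 1/2)
3. F lies on line VB with VF:FB = 1:5 ⇒ F = (5/18, 5/18)
4. Q is the midpoint of FW ⇒ Q = (5/36, 7/18)
2·[VQA] = -1/9, 2·[BHW] = 1/2
[VQA]:[BHW] = -1/9:1/2 = -2/9

[VQA]:[BHW] = -2/9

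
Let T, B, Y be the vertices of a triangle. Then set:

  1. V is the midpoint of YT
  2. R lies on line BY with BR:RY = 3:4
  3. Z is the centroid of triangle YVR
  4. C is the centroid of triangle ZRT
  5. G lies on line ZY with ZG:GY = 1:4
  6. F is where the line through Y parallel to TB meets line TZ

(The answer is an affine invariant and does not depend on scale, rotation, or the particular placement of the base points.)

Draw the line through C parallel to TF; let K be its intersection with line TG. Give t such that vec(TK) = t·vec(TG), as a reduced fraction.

Work in coordinates with T = (0, 0), B = (1, 0), Y = (0, 1).
1. V is the midpoint of YT ⇒ V = (0, 1/2)
2. R lies on line BY with BR:RY = 3:4 ⇒ R = (4/7, 3/7)
3. Z is the centroid of triangle YVR ⇒ Z = (4/21, 9/14)
4. C is the centroid of triangle ZRT ⇒ C = (16/63, 5/14)
5. G lies on line ZY with ZG:GY = 1:4 ⇒ G = (16/105, 5/7)
6. F is where the line through Y parallel to TB meets line TZ ⇒ F = (8/27, 1)
through C parallel to TF: direction (8/27, 1); meets TG at K = (-8/21, -25/14)
K = T + t·(G−T) with t = -5/2

t = -5/2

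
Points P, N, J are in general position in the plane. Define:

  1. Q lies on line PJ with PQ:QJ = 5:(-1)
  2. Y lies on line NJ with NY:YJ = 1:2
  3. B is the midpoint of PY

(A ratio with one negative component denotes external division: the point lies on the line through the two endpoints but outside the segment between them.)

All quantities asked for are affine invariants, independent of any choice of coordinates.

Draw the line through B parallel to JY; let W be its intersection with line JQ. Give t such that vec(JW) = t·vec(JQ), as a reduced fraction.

t = -2

Work in coordinates with P = (0, 0), N = (1, 0), J = (0, 1).
1. Q lies on line PJ with PQ:QJ = 5:(-1) ⇒ Q = (0, 5/4)
2. Y lies on line NJ with NY:YJ = 1:2 ⇒ Y = (2/3, 1/3)
3. B is the midpoint of PY ⇒ B = (1/3, 1/6)
through B parallel to JY: direction (2/3, -2/3); meets JQ at W = (0, 1/2)
W = J + t·(Q−J) with t = -2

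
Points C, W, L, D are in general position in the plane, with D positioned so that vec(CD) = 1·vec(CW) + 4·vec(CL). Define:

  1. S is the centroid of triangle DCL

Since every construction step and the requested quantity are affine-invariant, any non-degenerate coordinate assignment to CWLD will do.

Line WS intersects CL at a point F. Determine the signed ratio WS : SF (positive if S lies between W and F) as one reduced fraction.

Set C = (0, 0), W = (1, 0), L = (0, 1), D = (1, 4); any affine frame gives the same invariant.
1. S is the centroid of triangle DCL ⇒ S = (1/3, 5/3)
line WS meets CL at F = (0, 5/2)
S = W + t·(F−W) with t = 2/3, so WS:SF = 2/3:1/3

WS:SF = 2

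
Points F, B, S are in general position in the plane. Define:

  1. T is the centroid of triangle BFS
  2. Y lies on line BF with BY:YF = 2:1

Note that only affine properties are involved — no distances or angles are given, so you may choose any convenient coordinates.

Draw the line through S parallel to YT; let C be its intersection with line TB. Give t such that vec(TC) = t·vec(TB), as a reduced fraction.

Choose coordinates F = (0, 0), B = (1, 0), S = (0, 1).
1. T is the centroid of triangle BFS ⇒ T = (1/3, 1/3)
2. Y lies on line BF with BY:YF = 2:1 ⇒ Y = (1/3, 0)
through S parallel to YT: direction (0, 1/3); meets TB at C = (0, 1/2)
C = T + t·(B−T) with t = -1/2

t = -1/2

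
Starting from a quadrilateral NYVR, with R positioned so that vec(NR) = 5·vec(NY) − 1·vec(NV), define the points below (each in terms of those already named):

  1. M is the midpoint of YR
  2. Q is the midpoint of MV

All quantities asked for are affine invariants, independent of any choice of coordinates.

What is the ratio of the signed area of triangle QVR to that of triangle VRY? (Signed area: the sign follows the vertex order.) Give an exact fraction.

[QVR]:[VRY] = 1/4

Set N = (0, 0), Y = (1, 0), V = (0, 1), R = (5, -1); any affine frame gives the same invariant.
1. M is the midpoint of YR ⇒ M = (3, -1/2)
2. Q is the midpoint of MV ⇒ Q = (3/2, 1/4)
2·[QVR] = -3/4, 2·[VRY] = -3
[QVR]:[VRY] = -3/4:-3 = 1/4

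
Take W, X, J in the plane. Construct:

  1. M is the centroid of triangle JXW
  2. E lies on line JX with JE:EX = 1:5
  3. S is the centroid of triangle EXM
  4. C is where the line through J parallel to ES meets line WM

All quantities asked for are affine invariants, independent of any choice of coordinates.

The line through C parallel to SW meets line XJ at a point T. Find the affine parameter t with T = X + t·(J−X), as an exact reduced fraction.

Assign W = (0, 0), X = (1, 0), J = (0, 1) — the answer is frame-independent, so this choice is without loss of generality.
1. M is the centroid of triangle JXW ⇒ M = (1/3, 1/3)
2. E lies on line JX with JE:EX = 1:5 ⇒ E = (1/6, 5/6)
3. S is the centroid of triangle EXM ⇒ S = (1/2, 7/18)
4. C is where the line through J parallel to ES meets line WM ⇒ C = (3/7, 3/7)
through C parallel to SW: direction (-1/2, -7/18); meets XJ at T = (57/112, 55/112)
T = X + t·(J−X) with t = 55/112

t = 55/112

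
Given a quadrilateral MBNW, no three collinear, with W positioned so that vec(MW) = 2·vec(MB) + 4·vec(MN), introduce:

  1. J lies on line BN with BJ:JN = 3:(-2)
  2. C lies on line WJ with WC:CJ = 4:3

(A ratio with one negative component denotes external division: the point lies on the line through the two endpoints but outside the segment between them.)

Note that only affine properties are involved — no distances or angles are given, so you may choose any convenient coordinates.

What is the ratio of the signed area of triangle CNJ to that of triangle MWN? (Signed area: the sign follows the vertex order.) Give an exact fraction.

Work in coordinates with M = (0, 0), B = (1, 0), N = (0, 1), W = (2, 4).
1. J lies on line BN with BJ:JN = 3:(-2) ⇒ J = (-2, 3)
2. C lies on line WJ with WC:CJ = 4:3 ⇒ C = (-2/7, 24/7)
2·[CNJ] = -30/7, 2·[MWN] = 2
[CNJ]:[MWN] = -30/7:2 = -15/7

[CNJ]:[MWN] = -15/7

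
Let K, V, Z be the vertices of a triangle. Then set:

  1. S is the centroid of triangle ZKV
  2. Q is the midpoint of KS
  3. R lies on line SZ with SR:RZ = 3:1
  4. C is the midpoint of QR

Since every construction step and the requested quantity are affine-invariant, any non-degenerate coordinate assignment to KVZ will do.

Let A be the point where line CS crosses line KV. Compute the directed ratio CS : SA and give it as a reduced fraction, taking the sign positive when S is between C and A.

CS:SA = 1/2

Choose coordinates K = (0, 0), V = (1, 0), Z = (0, 1).
1. S is the centroid of triangle ZKV ⇒ S = (1/3, 1/3)
2. Q is the midpoint of KS ⇒ Q = (1/6, 1/6)
3. R lies on line SZ with SR:RZ = 3:1 ⇒ R = (1/12, 5/6)
4. C is the midpoint of QR ⇒ C = (1/8, 1/2)
line CS meets KV at A = (3/4, 0)
S = C + t·(A−C) with t = 1/3, so CS:SA = 1/3:2/3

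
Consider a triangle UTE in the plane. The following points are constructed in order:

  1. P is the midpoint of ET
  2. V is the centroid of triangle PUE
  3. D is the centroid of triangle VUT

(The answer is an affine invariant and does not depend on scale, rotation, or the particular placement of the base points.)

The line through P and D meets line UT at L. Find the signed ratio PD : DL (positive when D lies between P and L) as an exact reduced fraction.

PD:DL = 2

Set U = (0, 0), T = (1, 0), E = (0, 1); any affine frame gives the same invariant.
1. P is the midpoint of ET ⇒ P = (1/2, 1/2)
2. V is the centroid of triangle PUE ⇒ V = (1/6, 1/2)
3. D is the centroid of triangle VUT ⇒ D = (7/18, 1/6)
line PD meets UT at L = (1/3, 0)
D = P + t·(L−P) with t = 2/3, so PD:DL = 2/3:1/3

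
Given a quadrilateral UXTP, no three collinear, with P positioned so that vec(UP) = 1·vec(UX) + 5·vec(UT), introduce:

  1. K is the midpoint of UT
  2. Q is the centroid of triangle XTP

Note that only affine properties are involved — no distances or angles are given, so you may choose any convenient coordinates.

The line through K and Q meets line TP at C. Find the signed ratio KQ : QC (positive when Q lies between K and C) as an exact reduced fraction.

Choose coordinates U = (0, 0), X = (1, 0), T = (0, 1), P = (1, 5).
1. K is the midpoint of UT ⇒ K = (0, 1/2)
2. Q is the centroid of triangle XTP ⇒ Q = (2/3, 2)
line KQ meets TP at C = (-2/7, -1/7)
Q = K + t·(C−K) with t = -7/3, so KQ:QC = -7/3:10/3

KQ:QC = -7/10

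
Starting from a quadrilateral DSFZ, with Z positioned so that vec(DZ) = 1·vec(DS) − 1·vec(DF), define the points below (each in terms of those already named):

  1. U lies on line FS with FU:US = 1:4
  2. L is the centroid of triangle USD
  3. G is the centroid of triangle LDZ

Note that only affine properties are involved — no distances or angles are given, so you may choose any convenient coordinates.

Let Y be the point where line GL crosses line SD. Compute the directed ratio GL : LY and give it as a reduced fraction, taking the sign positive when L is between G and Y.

GL:LY = -23/12

Choose coordinates D = (0, 0), S = (1, 0), F = (0, 1), Z = (1, -1).
1. U lies on line FS with FU:US = 1:4 ⇒ U = (1/5, 4/5)
2. L is the centroid of triangle USD ⇒ L = (2/5, 4/15)
3. G is the centroid of triangle LDZ ⇒ G = (7/15, -11/45)
line GL meets SD at Y = (10/23, 0)
L = G + t·(Y−G) with t = 23/11, so GL:LY = 23/11:-12/11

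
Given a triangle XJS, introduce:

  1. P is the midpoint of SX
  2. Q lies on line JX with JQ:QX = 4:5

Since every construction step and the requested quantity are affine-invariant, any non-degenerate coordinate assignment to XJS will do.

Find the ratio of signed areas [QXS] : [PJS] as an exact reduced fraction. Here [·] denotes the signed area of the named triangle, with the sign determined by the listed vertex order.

[QXS]:[PJS] = -10/9

Set X = (0, 0), J = (1, 0), S = (0, 1); any affine frame gives the same invariant.
1. P is the midpoint of SX ⇒ P = (0, 1/2)
2. Q lies on line JX with JQ:QX = 4:5 ⇒ Q = (5/9, 0)
2·[QXS] = -5/9, 2·[PJS] = 1/2
[QXS]:[PJS] = -5/9:1/2 = -10/9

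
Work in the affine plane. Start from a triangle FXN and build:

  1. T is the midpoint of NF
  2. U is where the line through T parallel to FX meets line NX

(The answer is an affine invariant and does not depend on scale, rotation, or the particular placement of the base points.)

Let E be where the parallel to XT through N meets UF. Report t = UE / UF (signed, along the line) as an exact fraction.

t = -1/3

Choose coordinates F = (0, 0), X = (1, 0), N = (0, 1).
1. T is the midpoint of NF ⇒ T = (0, 1/2)
2. U is where the line through T parallel to FX meets line NX ⇒ U = (1/2, 1/2)
through N parallel to XT: direction (-1, 1/2); meets UF at E = (2/3, 2/3)
E = U + t·(F−U) with t = -1/3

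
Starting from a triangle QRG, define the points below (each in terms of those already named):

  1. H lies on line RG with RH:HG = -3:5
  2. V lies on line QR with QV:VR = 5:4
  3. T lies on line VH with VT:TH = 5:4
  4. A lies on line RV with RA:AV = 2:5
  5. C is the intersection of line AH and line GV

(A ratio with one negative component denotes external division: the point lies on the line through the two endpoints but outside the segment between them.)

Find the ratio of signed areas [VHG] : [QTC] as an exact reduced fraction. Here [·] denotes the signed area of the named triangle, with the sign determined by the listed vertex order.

[VHG]:[QTC] = 20/21

Set Q = (0, 0), R = (1, 0), G = (0, 1); any affine frame gives the same invariant.
1. H lies on line RG with RH:HG = -3:5 ⇒ H = (5/2, -3/2)
2. V lies on line QR with QV:VR = 5:4 ⇒ V = (5/9, 0)
3. T lies on line VH with VT:TH = 5:4 ⇒ T = (265/162, -5/6)
4. A lies on line RV with RA:AV = 2:5 ⇒ A = (55/63, 0)
5. C is the intersection of line AH and line GV ⇒ C = (2/9, 3/5)
2·[VHG] = 10/9, 2·[QTC] = 7/6
[VHG]:[QTC] = 10/9:7/6 = 20/21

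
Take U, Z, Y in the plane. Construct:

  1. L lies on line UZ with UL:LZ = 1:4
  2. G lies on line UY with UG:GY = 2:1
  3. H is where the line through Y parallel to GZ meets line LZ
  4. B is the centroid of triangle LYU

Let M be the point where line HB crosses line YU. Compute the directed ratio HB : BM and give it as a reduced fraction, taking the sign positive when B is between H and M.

HB:BM = 43/2

Set U = (0, 0), Z = (1, 0), Y = (0, 1); any affine frame gives the same invariant.
1. L lies on line UZ with UL:LZ = 1:4 ⇒ L = (1/5, 0)
2. G lies on line UY with UG:GY = 2:1 ⇒ G = (0, 2/3)
3. H is where the line through Y parallel to GZ meets line LZ ⇒ H = (3/2, 0)
4. B is the centroid of triangle LYU ⇒ B = (1/15, 1/3)
line HB meets YU at M = (0, 15/43)
B = H + t·(M−H) with t = 43/45, so HB:BM = 43/45:2/45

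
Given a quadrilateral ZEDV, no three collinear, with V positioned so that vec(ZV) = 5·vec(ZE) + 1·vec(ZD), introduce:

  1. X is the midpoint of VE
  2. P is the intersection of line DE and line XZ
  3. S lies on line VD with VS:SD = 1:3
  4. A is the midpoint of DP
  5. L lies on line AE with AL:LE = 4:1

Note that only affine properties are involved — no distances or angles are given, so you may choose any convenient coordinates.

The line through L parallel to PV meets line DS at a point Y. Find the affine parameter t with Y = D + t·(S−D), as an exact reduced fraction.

Set Z = (0, 0), E = (1, 0), D = (0, 1), V = (5, 1); any affine frame gives the same invariant.
1. X is the midpoint of VE ⇒ X = (3, 1/2)
2. P is the intersection of line DE and line XZ ⇒ P = (6/7, 1/7)
3. S lies on line VD with VS:SD = 1:3 ⇒ S = (15/4, 1)
4. A is the midpoint of DP ⇒ A = (3/7, 4/7)
5. L lies on line AE with AL:LE = 4:1 ⇒ L = (31/35, 4/35)
through L parallel to PV: direction (29/7, 6/7); meets DS at Y = (31/6, 1)
Y = D + t·(S−D) with t = 62/45

t = 62/45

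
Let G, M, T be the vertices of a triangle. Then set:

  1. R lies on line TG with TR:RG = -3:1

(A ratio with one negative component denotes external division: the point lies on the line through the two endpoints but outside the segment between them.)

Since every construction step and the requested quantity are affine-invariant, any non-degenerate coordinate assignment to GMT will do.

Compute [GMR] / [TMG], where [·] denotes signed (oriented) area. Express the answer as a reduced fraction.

Assign G = (0, 0), M = (1, 0), T = (0, 1) — the answer is frame-independent, so this choice is without loss of generality.
1. R lies on line TG with TR:RG = -3:1 ⇒ R = (0, -1/2)
2·[GMR] = -1/2, 2·[TMG] = -1
[GMR]:[TMG] = -1/2:-1 = 1/2

[GMR]:[TMG] = 1/2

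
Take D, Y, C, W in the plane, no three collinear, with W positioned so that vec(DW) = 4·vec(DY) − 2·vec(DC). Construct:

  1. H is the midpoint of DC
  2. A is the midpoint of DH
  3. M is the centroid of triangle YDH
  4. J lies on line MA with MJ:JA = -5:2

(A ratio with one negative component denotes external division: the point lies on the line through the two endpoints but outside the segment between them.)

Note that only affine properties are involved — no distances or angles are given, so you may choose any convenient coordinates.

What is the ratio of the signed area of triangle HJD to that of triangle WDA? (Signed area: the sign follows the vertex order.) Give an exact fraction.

Choose coordinates D = (0, 0), Y = (1, 0), C = (0, 1), W = (4, -2).
1. H is the midpoint of DC ⇒ H = (0, 1/2)
2. A is the midpoint of DH ⇒ A = (0, 1/4)
3. M is the centroid of triangle YDH ⇒ M = (1/3, 1/6)
4. J lies on line MA with MJ:JA = -5:2 ⇒ J = (-2/9, 11/36)
2·[HJD] = 1/9, 2·[WDA] = -1
[HJD]:[WDA] = 1/9:-1 = -1/9

[HJD]:[WDA] = -1/9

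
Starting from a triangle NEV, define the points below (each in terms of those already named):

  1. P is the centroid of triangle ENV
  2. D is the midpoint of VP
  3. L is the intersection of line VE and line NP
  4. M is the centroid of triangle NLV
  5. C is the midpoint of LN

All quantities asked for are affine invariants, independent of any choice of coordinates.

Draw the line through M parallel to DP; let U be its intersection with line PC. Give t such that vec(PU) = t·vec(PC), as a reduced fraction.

Assign N = (0, 0), E = (1, 0), V = (0, 1) — the answer is frame-independent, so this choice is without loss of generality.
1. P is the centroid of triangle ENV ⇒ P = (1/3, 1/3)
2. D is the midpoint of VP ⇒ D = (1/6, 2/3)
3. L is the intersection of line VE and line NP ⇒ L = (1/2, 1/2)
4. M is the centroid of triangle NLV ⇒ M = (1/6, 1/2)
5. C is the midpoint of LN ⇒ C = (1/4, 1/4)
through M parallel to DP: direction (1/6, -1/3); meets PC at U = (5/18, 5/18)
U = P + t·(C−P) with t = 2/3

t = 2/3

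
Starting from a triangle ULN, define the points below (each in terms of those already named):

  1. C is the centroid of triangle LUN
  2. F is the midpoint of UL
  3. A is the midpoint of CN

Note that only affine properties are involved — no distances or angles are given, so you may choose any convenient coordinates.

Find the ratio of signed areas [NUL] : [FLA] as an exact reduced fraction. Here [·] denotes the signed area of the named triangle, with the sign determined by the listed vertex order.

[NUL]:[FLA] = 3

Set U = (0, 0), L = (1, 0), N = (0, 1); any affine frame gives the same invariant.
1. C is the centroid of triangle LUN ⇒ C = (1/3, 1/3)
2. F is the midpoint of UL ⇒ F = (1/2, 0)
3. A is the midpoint of CN ⇒ A = (1/6, 2/3)
2·[NUL] = 1, 2·[FLA] = 1/3
[NUL]:[FLA] = 1:1/3 = 3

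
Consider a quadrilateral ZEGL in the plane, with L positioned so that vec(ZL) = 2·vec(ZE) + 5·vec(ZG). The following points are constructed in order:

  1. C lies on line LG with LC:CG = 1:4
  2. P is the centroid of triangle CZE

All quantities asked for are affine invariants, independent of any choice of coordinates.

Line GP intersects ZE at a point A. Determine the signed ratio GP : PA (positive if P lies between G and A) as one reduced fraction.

GP:PA = -2/7

Choose coordinates Z = (0, 0), E = (1, 0), G = (0, 1), L = (2, 5).
1. C lies on line LG with LC:CG = 1:4 ⇒ C = (8/5, 21/5)
2. P is the centroid of triangle CZE ⇒ P = (13/15, 7/5)
line GP meets ZE at A = (-13/6, 0)
P = G + t·(A−G) with t = -2/5, so GP:PA = -2/5:7/5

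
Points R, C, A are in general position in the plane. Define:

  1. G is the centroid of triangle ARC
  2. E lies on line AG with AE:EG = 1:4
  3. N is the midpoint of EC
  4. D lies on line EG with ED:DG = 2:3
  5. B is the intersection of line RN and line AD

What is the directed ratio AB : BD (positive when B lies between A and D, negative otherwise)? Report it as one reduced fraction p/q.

AB:BD = -80/41

Set R = (0, 0), C = (1, 0), A = (0, 1); any affine frame gives the same invariant.
1. G is the centroid of triangle ARC ⇒ G = (1/3, 1/3)
2. E lies on line AG with AE:EG = 1:4 ⇒ E = (1/15, 13/15)
3. N is the midpoint of EC ⇒ N = (8/15, 13/30)
4. D lies on line EG with ED:DG = 2:3 ⇒ D = (13/75, 49/75)
5. B is the intersection of line RN and line AD ⇒ B = (16/45, 13/45)
B = A + t·(D−A) with t = 80/39, so AB:BD = t:(1−t) = 80/39:-41/39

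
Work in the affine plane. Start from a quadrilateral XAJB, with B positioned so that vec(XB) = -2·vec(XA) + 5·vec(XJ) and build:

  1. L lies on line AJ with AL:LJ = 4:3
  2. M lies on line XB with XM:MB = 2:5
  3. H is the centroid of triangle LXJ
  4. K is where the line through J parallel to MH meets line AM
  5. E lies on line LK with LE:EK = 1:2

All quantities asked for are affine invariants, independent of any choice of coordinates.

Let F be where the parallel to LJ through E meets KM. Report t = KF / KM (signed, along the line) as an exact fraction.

t = -56/93

Set X = (0, 0), A = (1, 0), J = (0, 1), B = (-2, 5); any affine frame gives the same invariant.
1. L lies on line AJ with AL:LJ = 4:3 ⇒ L = (3/7, 4/7)
2. M lies on line XB with XM:MB = 2:5 ⇒ M = (-4/7, 10/7)
3. H is the centroid of triangle LXJ ⇒ H = (1/7, 11/21)
4. K is where the line through J parallel to MH meets line AM ⇒ K = (15/59, 40/59)
5. E lies on line LK with LE:EK = 1:2 ⇒ E = (153/413, 752/1239)
through E parallel to LJ: direction (-3/7, 3/7); meets KM at F = (133/177, 40/177)
F = K + t·(M−K) with t = -56/93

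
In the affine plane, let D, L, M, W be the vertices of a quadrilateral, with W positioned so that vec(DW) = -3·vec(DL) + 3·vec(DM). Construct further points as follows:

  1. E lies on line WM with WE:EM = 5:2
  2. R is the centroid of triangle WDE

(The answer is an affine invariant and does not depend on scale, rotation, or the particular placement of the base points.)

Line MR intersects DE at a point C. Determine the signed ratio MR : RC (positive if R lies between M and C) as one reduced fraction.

MR:RC = -11/5

Assign D = (0, 0), L = (1, 0), M = (0, 1), W = (-3, 3) — the answer is frame-independent, so this choice is without loss of generality.
1. E lies on line WM with WE:EM = 5:2 ⇒ E = (-6/7, 11/7)
2. R is the centroid of triangle WDE ⇒ R = (-9/7, 32/21)
line MR meets DE at C = (-54/77, 9/7)
R = M + t·(C−M) with t = 11/6, so MR:RC = 11/6:-5/6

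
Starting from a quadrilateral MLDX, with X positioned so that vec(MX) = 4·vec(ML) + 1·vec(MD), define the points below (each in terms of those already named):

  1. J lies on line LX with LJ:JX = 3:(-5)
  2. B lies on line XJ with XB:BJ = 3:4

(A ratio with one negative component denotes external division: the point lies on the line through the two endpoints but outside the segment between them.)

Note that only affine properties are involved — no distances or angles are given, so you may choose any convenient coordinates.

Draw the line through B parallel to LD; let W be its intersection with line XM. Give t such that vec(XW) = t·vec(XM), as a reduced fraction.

Set M = (0, 0), L = (1, 0), D = (0, 1), X = (4, 1); any affine frame gives the same invariant.
1. J lies on line LX with LJ:JX = 3:(-5) ⇒ J = (-7/2, -3/2)
2. B lies on line XJ with XB:BJ = 3:4 ⇒ B = (11/14, -1/14)
through B parallel to LD: direction (-1, 1); meets XM at W = (4/7, 1/7)
W = X + t·(M−X) with t = 6/7

t = 6/7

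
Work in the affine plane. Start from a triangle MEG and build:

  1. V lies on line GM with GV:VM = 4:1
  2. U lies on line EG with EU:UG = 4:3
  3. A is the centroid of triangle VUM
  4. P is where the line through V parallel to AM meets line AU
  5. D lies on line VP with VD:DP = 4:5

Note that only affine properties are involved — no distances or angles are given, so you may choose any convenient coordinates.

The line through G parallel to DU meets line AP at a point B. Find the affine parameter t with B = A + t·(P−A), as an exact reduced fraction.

Set M = (0, 0), E = (1, 0), G = (0, 1); any affine frame gives the same invariant.
1. V lies on line GM with GV:VM = 4:1 ⇒ V = (0, 1/5)
2. U lies on line EG with EU:UG = 4:3 ⇒ U = (3/7, 4/7)
3. A is the centroid of triangle VUM ⇒ A = (1/7, 9/35)
4. P is where the line through V parallel to AM meets line AU ⇒ P = (-1/7, -2/35)
5. D lies on line VP with VD:DP = 4:5 ⇒ D = (-4/63, 3/35)
through G parallel to DU: direction (31/63, 17/35); meets AP at B = (279/35, 1552/175)
B = A + t·(P−A) with t = -137/5

t = -137/5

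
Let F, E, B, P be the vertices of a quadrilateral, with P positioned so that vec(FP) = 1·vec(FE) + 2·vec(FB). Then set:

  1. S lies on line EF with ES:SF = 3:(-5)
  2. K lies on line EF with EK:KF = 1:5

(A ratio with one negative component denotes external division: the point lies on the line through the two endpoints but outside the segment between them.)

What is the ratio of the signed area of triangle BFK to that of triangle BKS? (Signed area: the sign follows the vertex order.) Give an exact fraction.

[BFK]:[BKS] = 1/2

Work in coordinates with F = (0, 0), E = (1, 0), B = (0, 1), P = (1, 2).
1. S lies on line EF with ES:SF = 3:(-5) ⇒ S = (5/2, 0)
2. K lies on line EF with EK:KF = 1:5 ⇒ K = (5/6, 0)
2·[BFK] = 5/6, 2·[BKS] = 5/3
[BFK]:[BKS] = 5/6:5/3 = 1/2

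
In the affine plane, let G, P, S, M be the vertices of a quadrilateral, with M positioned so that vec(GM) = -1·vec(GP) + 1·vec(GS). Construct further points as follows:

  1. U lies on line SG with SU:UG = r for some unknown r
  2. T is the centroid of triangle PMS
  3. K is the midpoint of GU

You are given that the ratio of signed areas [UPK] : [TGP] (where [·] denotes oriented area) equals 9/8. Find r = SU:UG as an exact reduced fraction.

r = -5/3

Assign G = (0, 0), P = (1, 0), S = (0, 1), M = (-1, 1) — the answer is frame-independent, so this choice is without loss of generality.
1. With SU:UG = r, write λ = r/(r+1) so U = S + λ·(G−S); U is affine-linear in λ
2. T is the centroid of triangle PMS ⇒ T = (0, 2/3)
3. K is the midpoint of GU ⇒ K is an affine combination of earlier points and hence also affine-linear in λ
Every point depending on U is an affine combination of U and λ-independent points, so each such coordinate is linear in λ; the λ² term in each signed area is a multiple of (G−S)×(G−S) = 0, so 2·[UPK] and 2·[TGP] are each linear in λ. Evaluating at λ=0 and λ=1:
  2·[UPK] = 1/2·λ − 1/2,   2·[TGP] = 2/3
So [UPK]:[TGP] = (1/2·λ − 1/2) / (2/3). Setting this equal to 9/8:
  1/2·λ − 1/2 = 9/8·(2/3)  ⇒  λ = 5/2
Then r = λ/(1−λ) = (5/2)/(-3/2) = -5/3. Check: with r = -5/3, U = (0, -3/2) and [UPK]:[TGP] = 9/8 as required.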